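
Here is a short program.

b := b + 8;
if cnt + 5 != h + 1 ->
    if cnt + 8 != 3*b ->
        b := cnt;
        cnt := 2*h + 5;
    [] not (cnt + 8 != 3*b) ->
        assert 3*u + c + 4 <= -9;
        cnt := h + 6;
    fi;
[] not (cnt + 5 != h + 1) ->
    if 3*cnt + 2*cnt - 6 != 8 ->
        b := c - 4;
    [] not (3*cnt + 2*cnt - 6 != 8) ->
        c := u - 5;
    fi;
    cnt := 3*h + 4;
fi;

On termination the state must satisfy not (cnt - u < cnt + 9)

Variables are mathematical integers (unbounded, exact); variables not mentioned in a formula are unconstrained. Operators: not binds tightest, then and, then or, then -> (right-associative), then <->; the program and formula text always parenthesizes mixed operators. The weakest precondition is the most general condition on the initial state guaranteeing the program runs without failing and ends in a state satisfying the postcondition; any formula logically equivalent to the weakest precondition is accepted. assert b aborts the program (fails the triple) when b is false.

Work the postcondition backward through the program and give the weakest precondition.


Working backward. After the program, the postcondition not (cnt - u < cnt + 9) must hold; in canonical form it is not (u > -9).
Then branch requires (cnt != 3*b - 8 -> (not (u > -9))) and ((not (cnt != 3*b - 8)) -> (c + 3*u <= -13 and (not (u > -9)))); else branch requires (5*cnt != 14 -> (not (u > -9))) and ((not (5*cnt != 14)) -> (not (u > -9))).
Before the if: (cnt != h - 4 -> ((cnt != 3*b - 8 -> (not (u > -9))) and ((not (cnt != 3*b - 8)) -> (c + 3*u <= -13 and (not (u > -9)))))) and ((not (cnt != h - 4)) -> ((5*cnt != 14 -> (not (u > -9))) and ((not (5*cnt != 14)) -> (not (u > -9)))))
Before b := b + 8: (cnt != h - 4 -> ((cnt != 3*b + 16 -> (not (u > -9))) and ((not (cnt != 3*b + 16)) -> (c + 3*u <= -13 and (not (u > -9)))))) and ((not (cnt != h - 4)) -> ((5*cnt != 14 -> (not (u > -9))) and ((not (5*cnt != 14)) -> (not (u > -9)))))
Answer: WP = (cnt != h - 4 -> ((cnt != 3*b + 16 -> (not (u > -9))) and ((not (cnt != 3*b + 16)) -> (c + 3*u <= -13 and (not (u > -9)))))) and ((not (cnt != h - 4)) -> ((5*cnt != 14 -> (not (u > -9))) and ((not (5*cnt != 14)) -> (not (u > -9)))))


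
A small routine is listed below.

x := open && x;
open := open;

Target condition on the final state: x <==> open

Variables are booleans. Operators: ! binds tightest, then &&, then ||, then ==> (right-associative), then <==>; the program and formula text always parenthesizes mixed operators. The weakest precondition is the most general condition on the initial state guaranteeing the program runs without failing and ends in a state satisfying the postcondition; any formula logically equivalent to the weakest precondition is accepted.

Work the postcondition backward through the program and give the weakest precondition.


Working backward. After the program, x <==> open must hold.
Before open := open: x <==> open
Before x := open && x: (open && x) <==> open
Answer: WP = (open && x) <==> open


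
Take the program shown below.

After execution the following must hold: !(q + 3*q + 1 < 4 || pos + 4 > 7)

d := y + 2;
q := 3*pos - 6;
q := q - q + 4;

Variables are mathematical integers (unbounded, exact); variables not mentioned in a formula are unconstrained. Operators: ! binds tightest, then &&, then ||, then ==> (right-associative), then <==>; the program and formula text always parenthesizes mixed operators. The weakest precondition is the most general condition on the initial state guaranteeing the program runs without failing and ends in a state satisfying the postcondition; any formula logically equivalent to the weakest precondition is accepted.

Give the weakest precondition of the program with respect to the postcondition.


Working backward. After the program, the postcondition !(q + 3*q + 1 < 4 || pos + 4 > 7) must hold; in canonical form it is !(4*q < 3 || pos > 3).
Before q := q - q + 4: !(pos > 3)
Before q := 3*pos - 6: !(pos > 3)
Before d := y + 2: !(pos > 3)
Answer: WP = !(pos > 3)


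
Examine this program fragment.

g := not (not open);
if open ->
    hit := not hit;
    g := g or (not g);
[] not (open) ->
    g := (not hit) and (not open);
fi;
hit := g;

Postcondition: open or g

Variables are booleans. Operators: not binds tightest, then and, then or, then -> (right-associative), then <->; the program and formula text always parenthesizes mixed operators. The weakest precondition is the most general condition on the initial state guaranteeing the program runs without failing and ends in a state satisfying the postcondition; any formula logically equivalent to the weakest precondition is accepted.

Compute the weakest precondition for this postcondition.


Working backward. After the program, open or g must hold.
Before hit := g: open or g
Then branch requires true; else branch requires open or ((not hit) and (not open)).
Before the if: (not open) -> (open or ((not hit) and (not open)))
Before g := not (not open): (not open) -> (open or ((not hit) and (not open)))
Answer: WP = (not open) -> (open or ((not hit) and (not open)))


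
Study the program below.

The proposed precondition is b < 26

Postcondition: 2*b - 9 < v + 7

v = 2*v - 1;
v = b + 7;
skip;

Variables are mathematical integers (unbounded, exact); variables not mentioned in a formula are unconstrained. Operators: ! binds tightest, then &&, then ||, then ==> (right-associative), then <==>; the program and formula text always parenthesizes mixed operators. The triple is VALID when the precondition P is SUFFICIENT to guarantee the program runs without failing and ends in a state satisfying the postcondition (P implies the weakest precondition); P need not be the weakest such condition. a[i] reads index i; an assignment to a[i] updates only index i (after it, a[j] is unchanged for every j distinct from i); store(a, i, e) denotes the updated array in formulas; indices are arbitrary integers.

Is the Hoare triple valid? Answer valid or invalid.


Working backward. After the program, the postcondition 2*b - 9 < v + 7 must hold; in canonical form it is 2*b < v + 16.
Before skip: 2*b < v + 16
Before v := b + 7: b < 23
Before v := 2*v - 1: b < 23
The weakest precondition is b < 23.
Check whether b < 26 implies it.
Countermodel: at the initial state b = 23, the precondition holds but the weakest precondition fails.
Answer: invalid


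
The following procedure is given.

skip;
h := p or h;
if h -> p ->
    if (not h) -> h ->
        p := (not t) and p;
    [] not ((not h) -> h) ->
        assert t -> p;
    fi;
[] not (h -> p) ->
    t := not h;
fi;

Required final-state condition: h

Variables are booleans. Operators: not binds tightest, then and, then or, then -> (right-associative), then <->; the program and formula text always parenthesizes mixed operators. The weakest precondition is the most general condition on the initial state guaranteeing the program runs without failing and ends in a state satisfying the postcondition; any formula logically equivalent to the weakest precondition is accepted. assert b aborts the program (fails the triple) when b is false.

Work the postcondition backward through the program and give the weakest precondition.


Working backward. After the program, h must hold.
Then branch requires (((not h) -> h) -> h) and ((not ((not h) -> h)) -> ((t -> p) and h)); else branch requires h.
Before the if: ((h -> p) -> ((((not h) -> h) -> h) and ((not ((not h) -> h)) -> ((t -> p) and h)))) and ((not (h -> p)) -> h)
Before h := p or h: (((p or h) -> p) -> ((((not (p or h)) -> (p or h)) -> (p or h)) and ((not ((not (p or h)) -> (p or h))) -> ((t -> p) and (p or h))))) and ((not ((p or h) -> p)) -> (p or h))
Before skip: (((p or h) -> p) -> ((((not (p or h)) -> (p or h)) -> (p or h)) and ((not ((not (p or h)) -> (p or h))) -> ((t -> p) and (p or h))))) and ((not ((p or h) -> p)) -> (p or h))
Answer: WP = (((p or h) -> p) -> ((((not (p or h)) -> (p or h)) -> (p or h)) and ((not ((not (p or h)) -> (p or h))) -> ((t -> p) and (p or h))))) and ((not ((p or h) -> p)) -> (p or h))


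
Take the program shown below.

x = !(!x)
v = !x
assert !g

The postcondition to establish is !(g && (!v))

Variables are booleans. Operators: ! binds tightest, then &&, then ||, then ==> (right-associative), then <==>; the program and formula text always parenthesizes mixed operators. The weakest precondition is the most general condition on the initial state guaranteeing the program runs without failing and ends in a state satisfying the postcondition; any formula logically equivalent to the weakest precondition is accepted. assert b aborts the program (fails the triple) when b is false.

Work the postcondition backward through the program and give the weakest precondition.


Working backward. After the program, !(g && (!v)) must hold.
Before assert !g: (!g) && (!(g && (!v)))
Before v := !x: (!g) && (!(g && x))
Before x := !(!x): (!g) && (!(g && x))
Answer: WP = (!g) && (!(g && x))


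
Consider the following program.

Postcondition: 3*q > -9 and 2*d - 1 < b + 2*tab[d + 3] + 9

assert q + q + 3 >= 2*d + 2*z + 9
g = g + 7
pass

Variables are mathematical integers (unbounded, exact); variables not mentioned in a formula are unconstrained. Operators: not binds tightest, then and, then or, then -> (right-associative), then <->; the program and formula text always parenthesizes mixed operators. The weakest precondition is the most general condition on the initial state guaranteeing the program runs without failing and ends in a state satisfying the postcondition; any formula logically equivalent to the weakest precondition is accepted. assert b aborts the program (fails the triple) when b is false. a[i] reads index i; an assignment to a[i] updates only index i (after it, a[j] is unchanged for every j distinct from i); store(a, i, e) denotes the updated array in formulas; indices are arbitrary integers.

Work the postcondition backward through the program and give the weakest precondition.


Working backward. After the program, the postcondition 3*q > -9 and 2*d - 1 < b + 2*tab[d + 3] + 9 must hold; in canonical form it is 3*q > -9 and 2*d < 2*tab[d + 3] + b + 10.
Before skip: 3*q > -9 and 2*d < 2*tab[d + 3] + b + 10
Before g := g + 7: 3*q > -9 and 2*d < 2*tab[d + 3] + b + 10
Before assert q + q + 3 >= 2*d + 2*z + 9: 2*q >= 2*d + 2*z + 6 and 3*q > -9 and 2*d < 2*tab[d + 3] + b + 10
Answer: WP = 2*q >= 2*d + 2*z + 6 and 3*q > -9 and 2*d < 2*tab[d + 3] + b + 10


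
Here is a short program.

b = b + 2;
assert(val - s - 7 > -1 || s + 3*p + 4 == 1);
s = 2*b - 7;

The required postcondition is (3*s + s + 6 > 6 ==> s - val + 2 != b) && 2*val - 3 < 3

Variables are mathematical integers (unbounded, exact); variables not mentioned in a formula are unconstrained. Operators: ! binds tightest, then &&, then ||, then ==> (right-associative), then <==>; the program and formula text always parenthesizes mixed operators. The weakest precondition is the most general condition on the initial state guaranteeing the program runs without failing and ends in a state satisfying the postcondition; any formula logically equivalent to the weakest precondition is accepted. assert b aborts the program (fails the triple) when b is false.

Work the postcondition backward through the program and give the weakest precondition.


Working backward. After the program, the postcondition (3*s + s + 6 > 6 ==> s - val + 2 != b) && 2*val - 3 < 3 must hold; in canonical form it is (4*s > 0 ==> s != b + val - 2) && 2*val < 6.
Before s := 2*b - 7: (8*b > 28 ==> b != val + 5) && 2*val < 6
Before assert val - s - 7 > -1 || s + 3*p + 4 == 1: (val > s + 6 || 3*p + s == -3) && (8*b > 28 ==> b != val + 5) && 2*val < 6
Before b := b + 2: (val > s + 6 || 3*p + s == -3) && (8*b > 12 ==> b != val + 3) && 2*val < 6
Answer: WP = (val > s + 6 || 3*p + s == -3) && (8*b > 12 ==> b != val + 3) && 2*val < 6


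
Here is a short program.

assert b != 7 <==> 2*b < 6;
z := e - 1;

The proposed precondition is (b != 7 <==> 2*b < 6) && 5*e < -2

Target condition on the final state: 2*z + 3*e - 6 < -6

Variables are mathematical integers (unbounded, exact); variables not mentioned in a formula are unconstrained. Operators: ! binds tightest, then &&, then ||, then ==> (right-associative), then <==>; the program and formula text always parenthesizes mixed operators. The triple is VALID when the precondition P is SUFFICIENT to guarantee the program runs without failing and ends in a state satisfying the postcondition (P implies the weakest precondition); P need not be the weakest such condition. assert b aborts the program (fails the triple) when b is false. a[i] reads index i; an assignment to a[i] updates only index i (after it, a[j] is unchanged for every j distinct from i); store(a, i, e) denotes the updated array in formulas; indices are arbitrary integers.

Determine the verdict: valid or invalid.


Working backward. After the program, the postcondition 2*z + 3*e - 6 < -6 must hold; in canonical form it is 3*e + 2*z < 0.
Before z := e - 1: 5*e < 2
Before assert b != 7 <==> 2*b < 6: (b != 7 <==> 2*b < 6) && 5*e < 2
The weakest precondition is (b != 7 <==> 2*b < 6) && 5*e < 2.
Check whether (b != 7 <==> 2*b < 6) && 5*e < -2 implies it.
Every state satisfying the precondition satisfies the weakest precondition: the implication holds.
Answer: valid


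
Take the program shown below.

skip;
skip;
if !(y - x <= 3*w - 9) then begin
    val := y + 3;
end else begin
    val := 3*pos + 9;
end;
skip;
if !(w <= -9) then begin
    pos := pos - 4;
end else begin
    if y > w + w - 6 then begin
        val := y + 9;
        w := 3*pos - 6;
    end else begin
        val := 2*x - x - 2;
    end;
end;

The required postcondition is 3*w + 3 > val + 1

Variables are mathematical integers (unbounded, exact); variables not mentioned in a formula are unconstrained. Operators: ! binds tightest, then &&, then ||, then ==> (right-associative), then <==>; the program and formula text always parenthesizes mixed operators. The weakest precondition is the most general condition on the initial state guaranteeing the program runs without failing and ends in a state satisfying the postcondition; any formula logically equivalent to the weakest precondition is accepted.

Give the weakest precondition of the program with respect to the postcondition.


Working backward. After the program, the postcondition 3*w + 3 > val + 1 must hold; in canonical form it is 3*w > val - 2.
Then branch requires 3*w > val - 2; else branch requires (y > 2*w - 6 ==> 9*pos > y + 25) && ((!(y > 2*w - 6)) ==> 3*w > x - 4).
Before the if: ((!(w <= -9)) ==> 3*w > val - 2) && (w <= -9 ==> ((y > 2*w - 6 ==> 9*pos > y + 25) && ((!(y > 2*w - 6)) ==> 3*w > x - 4)))
Before skip: ((!(w <= -9)) ==> 3*w > val - 2) && (w <= -9 ==> ((y > 2*w - 6 ==> 9*pos > y + 25) && ((!(y > 2*w - 6)) ==> 3*w > x - 4)))
Then branch requires ((!(w <= -9)) ==> 3*w > y + 1) && (w <= -9 ==> ((y > 2*w - 6 ==> 9*pos > y + 25) && ((!(y > 2*w - 6)) ==> 3*w > x - 4))); else branch requires ((!(w <= -9)) ==> 3*w > 3*pos + 7) && (w <= -9 ==> ((y > 2*w - 6 ==> 9*pos > y + 25) && ((!(y > 2*w - 6)) ==> 3*w > x - 4))).
Before the if: ((!(y <= 3*w + x - 9)) ==> (((!(w <= -9)) ==> 3*w > y + 1) && (w <= -9 ==> ((y > 2*w - 6 ==> 9*pos > y + 25) && ((!(y > 2*w - 6)) ==> 3*w > x - 4))))) && (y <= 3*w + x - 9 ==> (((!(w <= -9)) ==> 3*w > 3*pos + 7) && (w <= -9 ==> ((y > 2*w - 6 ==> 9*pos > y + 25) && ((!(y > 2*w - 6)) ==> 3*w > x - 4)))))
Before skip: ((!(y <= 3*w + x - 9)) ==> (((!(w <= -9)) ==> 3*w > y + 1) && (w <= -9 ==> ((y > 2*w - 6 ==> 9*pos > y + 25) && ((!(y > 2*w - 6)) ==> 3*w > x - 4))))) && (y <= 3*w + x - 9 ==> (((!(w <= -9)) ==> 3*w > 3*pos + 7) && (w <= -9 ==> ((y > 2*w - 6 ==> 9*pos > y + 25) && ((!(y > 2*w - 6)) ==> 3*w > x - 4)))))
Before skip: ((!(y <= 3*w + x - 9)) ==> (((!(w <= -9)) ==> 3*w > y + 1) && (w <= -9 ==> ((y > 2*w - 6 ==> 9*pos > y + 25) && ((!(y > 2*w - 6)) ==> 3*w > x - 4))))) && (y <= 3*w + x - 9 ==> (((!(w <= -9)) ==> 3*w > 3*pos + 7) && (w <= -9 ==> ((y > 2*w - 6 ==> 9*pos > y + 25) && ((!(y > 2*w - 6)) ==> 3*w > x - 4)))))
Answer: WP = ((!(y <= 3*w + x - 9)) ==> (((!(w <= -9)) ==> 3*w > y + 1) && (w <= -9 ==> ((y > 2*w - 6 ==> 9*pos > y + 25) && ((!(y > 2*w - 6)) ==> 3*w > x - 4))))) && (y <= 3*w + x - 9 ==> (((!(w <= -9)) ==> 3*w > 3*pos + 7) && (w <= -9 ==> ((y > 2*w - 6 ==> 9*pos > y + 25) && ((!(y > 2*w - 6)) ==> 3*w > x - 4)))))


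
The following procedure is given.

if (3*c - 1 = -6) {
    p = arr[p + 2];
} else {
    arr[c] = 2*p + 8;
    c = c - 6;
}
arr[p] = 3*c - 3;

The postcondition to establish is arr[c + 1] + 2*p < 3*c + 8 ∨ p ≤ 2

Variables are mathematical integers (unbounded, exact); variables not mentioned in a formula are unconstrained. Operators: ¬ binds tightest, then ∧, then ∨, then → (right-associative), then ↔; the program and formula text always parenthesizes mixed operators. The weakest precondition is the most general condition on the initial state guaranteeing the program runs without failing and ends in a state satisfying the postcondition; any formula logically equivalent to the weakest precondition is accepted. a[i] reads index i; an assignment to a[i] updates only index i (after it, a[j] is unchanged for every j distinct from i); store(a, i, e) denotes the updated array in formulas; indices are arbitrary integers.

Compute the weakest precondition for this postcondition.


Working backward. After the program, arr[c + 1] + 2*p < 3*c + 8 ∨ p ≤ 2 must hold.
Before arr[p] := 3*c - 3: store(arr, p, 3*c - 3)[c + 1] + 2*p < 3*c + 8 ∨ p ≤ 2
Then branch requires 2*arr[p + 2] + store(arr, arr[p + 2], 3*c - 3)[c + 1] < 3*c + 8 ∨ arr[p + 2] ≤ 2; else branch requires store(store(arr, c, 2*p + 8), p, 3*c - 21)[c - 5] + 2*p < 3*c - 10 ∨ p ≤ 2.
Before the if: (3*c = -5 → (2*arr[p + 2] + store(arr, arr[p + 2], 3*c - 3)[c + 1] < 3*c + 8 ∨ arr[p + 2] ≤ 2)) ∧ ((¬(3*c = -5)) → (store(store(arr, c, 2*p + 8), p, 3*c - 21)[c - 5] + 2*p < 3*c - 10 ∨ p ≤ 2))
Answer: WP = (3*c = -5 → (2*arr[p + 2] + store(arr, arr[p + 2], 3*c - 3)[c + 1] < 3*c + 8 ∨ arr[p + 2] ≤ 2)) ∧ ((¬(3*c = -5)) → (store(store(arr, c, 2*p + 8), p, 3*c - 21)[c - 5] + 2*p < 3*c - 10 ∨ p ≤ 2))


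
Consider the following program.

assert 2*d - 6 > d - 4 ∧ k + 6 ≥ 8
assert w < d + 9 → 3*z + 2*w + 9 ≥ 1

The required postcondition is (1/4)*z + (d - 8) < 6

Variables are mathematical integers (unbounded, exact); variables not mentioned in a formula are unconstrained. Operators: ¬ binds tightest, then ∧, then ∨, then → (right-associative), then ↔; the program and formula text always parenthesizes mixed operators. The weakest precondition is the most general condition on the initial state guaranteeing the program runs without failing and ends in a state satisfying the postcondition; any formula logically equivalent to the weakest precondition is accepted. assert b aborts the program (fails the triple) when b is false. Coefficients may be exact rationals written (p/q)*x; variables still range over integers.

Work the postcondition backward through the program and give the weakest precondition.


Working backward. After the program, the postcondition (1/4)*z + (d - 8) < 6 must hold; in canonical form it is d + (1/4)*z < 14.
Before assert w < d + 9 → 3*z + 2*w + 9 ≥ 1: (w < d + 9 → 2*w + 3*z ≥ -8) ∧ d + (1/4)*z < 14
Before assert 2*d - 6 > d - 4 ∧ k + 6 ≥ 8: d > 2 ∧ k ≥ 2 ∧ (w < d + 9 → 2*w + 3*z ≥ -8) ∧ d + (1/4)*z < 14
Answer: WP = d > 2 ∧ k ≥ 2 ∧ (w < d + 9 → 2*w + 3*z ≥ -8) ∧ d + (1/4)*z < 14


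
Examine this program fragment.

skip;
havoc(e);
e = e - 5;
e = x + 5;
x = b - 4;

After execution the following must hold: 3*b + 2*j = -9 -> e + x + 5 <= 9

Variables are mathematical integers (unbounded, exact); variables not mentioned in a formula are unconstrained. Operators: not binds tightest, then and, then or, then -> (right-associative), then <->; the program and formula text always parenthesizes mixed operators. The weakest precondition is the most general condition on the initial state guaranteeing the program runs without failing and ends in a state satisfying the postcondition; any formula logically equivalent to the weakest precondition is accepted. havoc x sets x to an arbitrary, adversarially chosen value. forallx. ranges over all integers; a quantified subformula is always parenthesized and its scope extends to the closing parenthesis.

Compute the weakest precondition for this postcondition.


Working backward. After the program, the postcondition 3*b + 2*j = -9 -> e + x + 5 <= 9 must hold; in canonical form it is 3*b + 2*j = -9 -> e + x <= 4.
Before x := b - 4: 3*b + 2*j = -9 -> b + e <= 8
Before e := x + 5: 3*b + 2*j = -9 -> b + x <= 3
Before e := e - 5: 3*b + 2*j = -9 -> b + x <= 3
Before havoc e: 3*b + 2*j = -9 -> b + x <= 3
Before skip: 3*b + 2*j = -9 -> b + x <= 3
Answer: WP = 3*b + 2*j = -9 -> b + x <= 3


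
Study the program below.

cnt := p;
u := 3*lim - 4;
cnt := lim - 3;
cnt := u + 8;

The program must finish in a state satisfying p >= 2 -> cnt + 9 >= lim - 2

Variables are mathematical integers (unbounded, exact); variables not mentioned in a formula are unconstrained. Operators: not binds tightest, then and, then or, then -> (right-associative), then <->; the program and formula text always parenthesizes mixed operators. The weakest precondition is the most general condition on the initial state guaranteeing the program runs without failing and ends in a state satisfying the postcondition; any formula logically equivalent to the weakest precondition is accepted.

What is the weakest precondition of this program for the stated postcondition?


Working backward. After the program, the postcondition p >= 2 -> cnt + 9 >= lim - 2 must hold; in canonical form it is p >= 2 -> cnt >= lim - 11.
Before cnt := u + 8: p >= 2 -> u >= lim - 19
Before cnt := lim - 3: p >= 2 -> u >= lim - 19
Before u := 3*lim - 4: p >= 2 -> 2*lim >= -15
Before cnt := p: p >= 2 -> 2*lim >= -15
Answer: WP = p >= 2 -> 2*lim >= -15


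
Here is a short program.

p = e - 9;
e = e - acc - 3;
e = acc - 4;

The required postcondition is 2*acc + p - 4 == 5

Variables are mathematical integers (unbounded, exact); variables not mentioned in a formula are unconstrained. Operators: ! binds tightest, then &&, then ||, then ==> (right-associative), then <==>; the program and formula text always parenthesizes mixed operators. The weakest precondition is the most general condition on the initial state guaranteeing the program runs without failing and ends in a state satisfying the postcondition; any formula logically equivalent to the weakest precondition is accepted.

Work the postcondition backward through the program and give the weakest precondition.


Working backward. After the program, the postcondition 2*acc + p - 4 == 5 must hold; in canonical form it is 2*acc + p == 9.
Before e := acc - 4: 2*acc + p == 9
Before e := e - acc - 3: 2*acc + p == 9
Before p := e - 9: 2*acc + e == 18
Answer: WP = 2*acc + e == 18


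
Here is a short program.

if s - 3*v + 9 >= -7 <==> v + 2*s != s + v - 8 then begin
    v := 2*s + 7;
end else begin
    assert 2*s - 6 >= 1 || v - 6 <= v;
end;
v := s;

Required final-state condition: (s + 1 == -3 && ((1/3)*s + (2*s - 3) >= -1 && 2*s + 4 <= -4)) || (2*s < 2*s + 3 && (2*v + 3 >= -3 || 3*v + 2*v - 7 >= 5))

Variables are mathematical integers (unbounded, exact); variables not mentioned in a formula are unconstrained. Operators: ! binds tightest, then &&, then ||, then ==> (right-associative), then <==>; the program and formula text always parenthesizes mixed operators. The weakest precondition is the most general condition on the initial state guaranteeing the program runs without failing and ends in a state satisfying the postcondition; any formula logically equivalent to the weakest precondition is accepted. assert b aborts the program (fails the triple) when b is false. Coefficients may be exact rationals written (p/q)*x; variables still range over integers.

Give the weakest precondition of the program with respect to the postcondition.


Working backward. After the program, the postcondition (s + 1 == -3 && ((1/3)*s + (2*s - 3) >= -1 && 2*s + 4 <= -4)) || (2*s < 2*s + 3 && (2*v + 3 >= -3 || 3*v + 2*v - 7 >= 5)) must hold; in canonical form it is (s == -4 && (7/3)*s >= 2 && 2*s <= -8) || 2*v >= -6 || 5*v >= 12.
Before v := s: (s == -4 && (7/3)*s >= 2 && 2*s <= -8) || 2*s >= -6 || 5*s >= 12
Then branch requires (s == -4 && (7/3)*s >= 2 && 2*s <= -8) || 2*s >= -6 || 5*s >= 12; else branch requires (s == -4 && (7/3)*s >= 2 && 2*s <= -8) || 2*s >= -6 || 5*s >= 12.
Before the if: ((s >= 3*v - 16 <==> s != -8) ==> ((s == -4 && (7/3)*s >= 2 && 2*s <= -8) || 2*s >= -6 || 5*s >= 12)) && ((!(s >= 3*v - 16 <==> s != -8)) ==> ((s == -4 && (7/3)*s >= 2 && 2*s <= -8) || 2*s >= -6 || 5*s >= 12))
Answer: WP = ((s >= 3*v - 16 <==> s != -8) ==> ((s == -4 && (7/3)*s >= 2 && 2*s <= -8) || 2*s >= -6 || 5*s >= 12)) && ((!(s >= 3*v - 16 <==> s != -8)) ==> ((s == -4 && (7/3)*s >= 2 && 2*s <= -8) || 2*s >= -6 || 5*s >= 12))


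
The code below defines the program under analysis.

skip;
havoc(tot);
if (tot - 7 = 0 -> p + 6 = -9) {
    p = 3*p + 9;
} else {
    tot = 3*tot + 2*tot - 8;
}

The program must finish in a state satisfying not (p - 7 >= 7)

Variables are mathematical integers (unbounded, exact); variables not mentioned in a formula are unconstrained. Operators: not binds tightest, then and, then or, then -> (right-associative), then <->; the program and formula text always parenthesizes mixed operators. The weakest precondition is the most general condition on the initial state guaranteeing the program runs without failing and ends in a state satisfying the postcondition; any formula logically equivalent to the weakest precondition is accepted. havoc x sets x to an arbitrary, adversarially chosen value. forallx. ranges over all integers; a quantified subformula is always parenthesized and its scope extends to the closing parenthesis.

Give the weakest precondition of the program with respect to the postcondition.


Working backward. After the program, the postcondition not (p - 7 >= 7) must hold; in canonical form it is not (p >= 14).
Then branch requires not (3*p >= 5); else branch requires not (p >= 14).
Before the if: ((tot = 7 -> p = -15) -> (not (3*p >= 5))) and ((not (tot = 7 -> p = -15)) -> (not (p >= 14)))
Before havoc tot: forall tot_1. (((tot_1 = 7 -> p = -15) -> (not (3*p >= 5))) and ((not (tot_1 = 7 -> p = -15)) -> (not (p >= 14))))
Before skip: forall tot_1. (((tot_1 = 7 -> p = -15) -> (not (3*p >= 5))) and ((not (tot_1 = 7 -> p = -15)) -> (not (p >= 14))))
Answer: WP = forall tot_1. (((tot_1 = 7 -> p = -15) -> (not (3*p >= 5))) and ((not (tot_1 = 7 -> p = -15)) -> (not (p >= 14))))


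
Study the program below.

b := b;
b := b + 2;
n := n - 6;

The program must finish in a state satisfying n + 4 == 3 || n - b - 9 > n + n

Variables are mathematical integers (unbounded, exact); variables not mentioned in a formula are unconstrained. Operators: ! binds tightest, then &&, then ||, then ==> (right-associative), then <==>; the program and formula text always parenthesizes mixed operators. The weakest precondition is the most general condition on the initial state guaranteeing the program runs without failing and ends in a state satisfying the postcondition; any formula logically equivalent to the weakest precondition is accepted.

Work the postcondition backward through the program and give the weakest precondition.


Working backward. After the program, the postcondition n + 4 == 3 || n - b - 9 > n + n must hold; in canonical form it is n == -1 || b + n < -9.
Before n := n - 6: n == 5 || b + n < -3
Before b := b + 2: n == 5 || b + n < -5
Before b := b: n == 5 || b + n < -5
Answer: WP = n == 5 || b + n < -5


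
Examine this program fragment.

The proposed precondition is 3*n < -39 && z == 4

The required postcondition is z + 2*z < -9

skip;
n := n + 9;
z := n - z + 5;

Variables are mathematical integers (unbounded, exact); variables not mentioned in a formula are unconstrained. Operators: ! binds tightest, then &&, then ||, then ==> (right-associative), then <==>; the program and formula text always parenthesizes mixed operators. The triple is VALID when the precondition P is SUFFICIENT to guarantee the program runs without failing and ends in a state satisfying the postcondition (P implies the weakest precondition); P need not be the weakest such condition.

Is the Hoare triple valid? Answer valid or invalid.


Working backward. After the program, the postcondition z + 2*z < -9 must hold; in canonical form it is 3*z < -9.
Before z := n - z + 5: 3*n < 3*z - 24
Before n := n + 9: 3*n < 3*z - 51
Before skip: 3*n < 3*z - 51
The weakest precondition is 3*n < 3*z - 51.
Check whether 3*n < -39 && z == 4 implies it.
Every state satisfying the precondition satisfies the weakest precondition: the implication holds.
Answer: valid


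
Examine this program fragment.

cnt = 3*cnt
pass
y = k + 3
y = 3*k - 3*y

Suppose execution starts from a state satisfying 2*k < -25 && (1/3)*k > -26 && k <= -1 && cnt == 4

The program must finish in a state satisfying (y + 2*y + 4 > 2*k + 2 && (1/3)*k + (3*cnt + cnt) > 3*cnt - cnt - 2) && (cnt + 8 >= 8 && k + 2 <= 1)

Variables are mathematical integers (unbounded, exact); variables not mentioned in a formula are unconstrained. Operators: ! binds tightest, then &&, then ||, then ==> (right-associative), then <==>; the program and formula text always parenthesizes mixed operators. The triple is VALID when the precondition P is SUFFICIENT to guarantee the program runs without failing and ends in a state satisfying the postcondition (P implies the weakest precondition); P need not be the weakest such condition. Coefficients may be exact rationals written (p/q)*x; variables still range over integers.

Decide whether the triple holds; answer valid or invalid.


Working backward. After the program, the postcondition (y + 2*y + 4 > 2*k + 2 && (1/3)*k + (3*cnt + cnt) > 3*cnt - cnt - 2) && (cnt + 8 >= 8 && k + 2 <= 1) must hold; in canonical form it is 3*y > 2*k - 2 && 2*cnt + (1/3)*k > -2 && cnt >= 0 && k <= -1.
Before y := 3*k - 3*y: 7*k > 9*y - 2 && 2*cnt + (1/3)*k > -2 && cnt >= 0 && k <= -1
Before y := k + 3: 2*k < -25 && 2*cnt + (1/3)*k > -2 && cnt >= 0 && k <= -1
Before skip: 2*k < -25 && 2*cnt + (1/3)*k > -2 && cnt >= 0 && k <= -1
Before cnt := 3*cnt: 2*k < -25 && 6*cnt + (1/3)*k > -2 && 3*cnt >= 0 && k <= -1
The weakest precondition is 2*k < -25 && 6*cnt + (1/3)*k > -2 && 3*cnt >= 0 && k <= -1.
Check whether 2*k < -25 && (1/3)*k > -26 && k <= -1 && cnt == 4 implies it.
Every state satisfying the precondition satisfies the weakest precondition: the implication holds.
Answer: valid


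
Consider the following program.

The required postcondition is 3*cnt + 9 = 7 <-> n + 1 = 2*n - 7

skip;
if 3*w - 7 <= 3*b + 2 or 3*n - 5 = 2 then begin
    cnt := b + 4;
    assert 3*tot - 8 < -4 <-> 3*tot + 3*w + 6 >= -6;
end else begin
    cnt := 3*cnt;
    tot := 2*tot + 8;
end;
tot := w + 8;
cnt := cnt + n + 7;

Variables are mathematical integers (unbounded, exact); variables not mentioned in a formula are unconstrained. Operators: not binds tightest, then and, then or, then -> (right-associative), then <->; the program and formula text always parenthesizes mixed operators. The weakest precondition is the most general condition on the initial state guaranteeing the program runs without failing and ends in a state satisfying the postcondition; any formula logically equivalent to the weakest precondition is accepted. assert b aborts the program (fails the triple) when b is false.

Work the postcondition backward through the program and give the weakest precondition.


Working backward. After the program, the postcondition 3*cnt + 9 = 7 <-> n + 1 = 2*n - 7 must hold; in canonical form it is 3*cnt = -2 <-> n = 8.
Before cnt := cnt + n + 7: 3*cnt + 3*n = -23 <-> n = 8
Before tot := w + 8: 3*cnt + 3*n = -23 <-> n = 8
Then branch requires (3*tot < 4 <-> 3*tot + 3*w >= -12) and (3*b + 3*n = -35 <-> n = 8); else branch requires 9*cnt + 3*n = -23 <-> n = 8.
Before the if: ((3*w <= 3*b + 9 or 3*n = 7) -> ((3*tot < 4 <-> 3*tot + 3*w >= -12) and (3*b + 3*n = -35 <-> n = 8))) and ((not (3*w <= 3*b + 9 or 3*n = 7)) -> (9*cnt + 3*n = -23 <-> n = 8))
Before skip: ((3*w <= 3*b + 9 or 3*n = 7) -> ((3*tot < 4 <-> 3*tot + 3*w >= -12) and (3*b + 3*n = -35 <-> n = 8))) and ((not (3*w <= 3*b + 9 or 3*n = 7)) -> (9*cnt + 3*n = -23 <-> n = 8))
Answer: WP = ((3*w <= 3*b + 9 or 3*n = 7) -> ((3*tot < 4 <-> 3*tot + 3*w >= -12) and (3*b + 3*n = -35 <-> n = 8))) and ((not (3*w <= 3*b + 9 or 3*n = 7)) -> (9*cnt + 3*n = -23 <-> n = 8))


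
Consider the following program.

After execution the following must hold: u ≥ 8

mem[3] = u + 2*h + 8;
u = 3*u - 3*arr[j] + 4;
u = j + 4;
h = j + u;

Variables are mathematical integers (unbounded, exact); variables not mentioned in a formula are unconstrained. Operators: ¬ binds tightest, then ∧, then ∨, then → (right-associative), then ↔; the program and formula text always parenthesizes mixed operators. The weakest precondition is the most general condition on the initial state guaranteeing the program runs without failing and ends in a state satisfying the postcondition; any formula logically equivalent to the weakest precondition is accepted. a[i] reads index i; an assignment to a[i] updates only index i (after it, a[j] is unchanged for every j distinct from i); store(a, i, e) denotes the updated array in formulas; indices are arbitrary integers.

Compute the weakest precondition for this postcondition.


Working backward. After the program, u ≥ 8 must hold.
Before h := j + u: u ≥ 8
Before u := j + 4: j ≥ 4
Before u := 3*u - 3*arr[j] + 4: j ≥ 4
Before mem[3] := u + 2*h + 8: j ≥ 4
Answer: WP = j ≥ 4


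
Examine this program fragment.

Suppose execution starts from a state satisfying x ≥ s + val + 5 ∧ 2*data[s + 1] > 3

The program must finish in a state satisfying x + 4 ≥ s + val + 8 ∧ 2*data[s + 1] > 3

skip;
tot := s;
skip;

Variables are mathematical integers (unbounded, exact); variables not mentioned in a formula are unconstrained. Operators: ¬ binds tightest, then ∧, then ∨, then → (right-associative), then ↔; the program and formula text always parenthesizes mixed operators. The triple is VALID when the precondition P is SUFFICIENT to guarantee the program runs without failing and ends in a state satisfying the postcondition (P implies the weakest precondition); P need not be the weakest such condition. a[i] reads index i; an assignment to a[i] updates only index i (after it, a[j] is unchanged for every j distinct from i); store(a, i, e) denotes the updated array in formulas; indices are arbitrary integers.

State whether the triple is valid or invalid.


Working backward. After the program, the postcondition x + 4 ≥ s + val + 8 ∧ 2*data[s + 1] > 3 must hold; in canonical form it is x ≥ s + val + 4 ∧ 2*data[s + 1] > 3.
Before skip: x ≥ s + val + 4 ∧ 2*data[s + 1] > 3
Before tot := s: x ≥ s + val + 4 ∧ 2*data[s + 1] > 3
Before skip: x ≥ s + val + 4 ∧ 2*data[s + 1] > 3
The weakest precondition is x ≥ s + val + 4 ∧ 2*data[s + 1] > 3.
Check whether x ≥ s + val + 5 ∧ 2*data[s + 1] > 3 implies it.
Every state satisfying the precondition satisfies the weakest precondition: the implication holds.
Answer: valid


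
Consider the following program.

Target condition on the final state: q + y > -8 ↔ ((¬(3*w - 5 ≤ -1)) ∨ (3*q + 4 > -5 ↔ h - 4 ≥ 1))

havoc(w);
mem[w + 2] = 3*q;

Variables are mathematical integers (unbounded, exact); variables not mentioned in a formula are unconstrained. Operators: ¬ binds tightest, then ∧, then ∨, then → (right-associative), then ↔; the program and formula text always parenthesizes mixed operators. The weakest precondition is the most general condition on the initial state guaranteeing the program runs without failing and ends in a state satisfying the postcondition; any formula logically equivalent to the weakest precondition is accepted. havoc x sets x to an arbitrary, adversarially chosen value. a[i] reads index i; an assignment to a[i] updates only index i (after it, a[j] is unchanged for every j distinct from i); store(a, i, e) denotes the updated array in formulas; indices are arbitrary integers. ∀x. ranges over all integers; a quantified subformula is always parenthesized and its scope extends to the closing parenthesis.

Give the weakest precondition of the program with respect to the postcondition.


Working backward. After the program, the postcondition q + y > -8 ↔ ((¬(3*w - 5 ≤ -1)) ∨ (3*q + 4 > -5 ↔ h - 4 ≥ 1)) must hold; in canonical form it is q + y > -8 ↔ ((¬(3*w ≤ 4)) ∨ (3*q > -9 ↔ h ≥ 5)).
Before mem[w + 2] := 3*q: q + y > -8 ↔ ((¬(3*w ≤ 4)) ∨ (3*q > -9 ↔ h ≥ 5))
Before havoc w: ∀w_1. (q + y > -8 ↔ ((¬(3*w_1 ≤ 4)) ∨ (3*q > -9 ↔ h ≥ 5)))
Answer: WP = ∀w_1. (q + y > -8 ↔ ((¬(3*w_1 ≤ 4)) ∨ (3*q > -9 ↔ h ≥ 5)))


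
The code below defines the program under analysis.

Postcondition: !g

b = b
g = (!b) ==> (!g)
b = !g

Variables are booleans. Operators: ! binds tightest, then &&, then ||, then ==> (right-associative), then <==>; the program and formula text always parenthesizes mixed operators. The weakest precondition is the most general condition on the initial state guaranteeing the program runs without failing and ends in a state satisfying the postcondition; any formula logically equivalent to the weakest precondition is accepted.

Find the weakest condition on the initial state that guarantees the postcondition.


Working backward. After the program, !g must hold.
Before b := !g: !g
Before g := (!b) ==> (!g): !((!b) ==> (!g))
Before b := b: !((!b) ==> (!g))
Answer: WP = !((!b) ==> (!g))


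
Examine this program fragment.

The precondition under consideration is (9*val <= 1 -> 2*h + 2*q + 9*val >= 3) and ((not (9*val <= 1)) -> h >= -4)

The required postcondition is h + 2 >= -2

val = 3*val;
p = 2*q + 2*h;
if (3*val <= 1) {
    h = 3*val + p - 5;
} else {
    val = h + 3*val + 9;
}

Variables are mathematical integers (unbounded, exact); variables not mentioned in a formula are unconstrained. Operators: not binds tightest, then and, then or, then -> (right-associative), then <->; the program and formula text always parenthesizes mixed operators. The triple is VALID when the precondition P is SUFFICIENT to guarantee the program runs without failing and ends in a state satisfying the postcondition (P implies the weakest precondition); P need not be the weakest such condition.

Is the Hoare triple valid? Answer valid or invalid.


Working backward. After the program, the postcondition h + 2 >= -2 must hold; in canonical form it is h >= -4.
Then branch requires p + 3*val >= 1; else branch requires h >= -4.
Before the if: (3*val <= 1 -> p + 3*val >= 1) and ((not (3*val <= 1)) -> h >= -4)
Before p := 2*q + 2*h: (3*val <= 1 -> 2*h + 2*q + 3*val >= 1) and ((not (3*val <= 1)) -> h >= -4)
Before val := 3*val: (9*val <= 1 -> 2*h + 2*q + 9*val >= 1) and ((not (9*val <= 1)) -> h >= -4)
The weakest precondition is (9*val <= 1 -> 2*h + 2*q + 9*val >= 1) and ((not (9*val <= 1)) -> h >= -4).
Check whether (9*val <= 1 -> 2*h + 2*q + 9*val >= 3) and ((not (9*val <= 1)) -> h >= -4) implies it.
Every state satisfying the precondition satisfies the weakest precondition: the implication holds.
Answer: valid


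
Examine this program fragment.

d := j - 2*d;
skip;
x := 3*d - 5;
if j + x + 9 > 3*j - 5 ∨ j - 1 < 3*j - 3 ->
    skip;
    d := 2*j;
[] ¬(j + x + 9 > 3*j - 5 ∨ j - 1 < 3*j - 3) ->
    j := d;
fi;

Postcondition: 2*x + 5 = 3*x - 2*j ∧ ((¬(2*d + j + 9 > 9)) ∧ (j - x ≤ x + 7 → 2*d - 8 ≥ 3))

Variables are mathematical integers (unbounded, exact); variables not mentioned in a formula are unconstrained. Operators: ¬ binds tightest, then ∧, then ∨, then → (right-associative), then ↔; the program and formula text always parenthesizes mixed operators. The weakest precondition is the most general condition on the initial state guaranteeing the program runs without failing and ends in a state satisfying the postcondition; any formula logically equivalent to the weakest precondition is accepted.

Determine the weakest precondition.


Working backward. After the program, the postcondition 2*x + 5 = 3*x - 2*j ∧ ((¬(2*d + j + 9 > 9)) ∧ (j - x ≤ x + 7 → 2*d - 8 ≥ 3)) must hold; in canonical form it is 2*j = x - 5 ∧ (¬(2*d + j > 0)) ∧ (j ≤ 2*x + 7 → 2*d ≥ 11).
Then branch requires 2*j = x - 5 ∧ (¬(5*j > 0)) ∧ (j ≤ 2*x + 7 → 4*j ≥ 11); else branch requires 2*d = x - 5 ∧ (¬(3*d > 0)) ∧ (d ≤ 2*x + 7 → 2*d ≥ 11).
Before the if: ((x > 2*j - 14 ∨ 2*j > 2) → (2*j = x - 5 ∧ (¬(5*j > 0)) ∧ (j ≤ 2*x + 7 → 4*j ≥ 11))) ∧ ((¬(x > 2*j - 14 ∨ 2*j > 2)) → (2*d = x - 5 ∧ (¬(3*d > 0)) ∧ (d ≤ 2*x + 7 → 2*d ≥ 11)))
Before x := 3*d - 5: ((3*d > 2*j - 9 ∨ 2*j > 2) → (2*j = 3*d - 10 ∧ (¬(5*j > 0)) ∧ (j ≤ 6*d - 3 → 4*j ≥ 11))) ∧ ((¬(3*d > 2*j - 9 ∨ 2*j > 2)) → (d = 10 ∧ (¬(3*d > 0)) ∧ (5*d ≥ 3 → 2*d ≥ 11)))
Before skip: ((3*d > 2*j - 9 ∨ 2*j > 2) → (2*j = 3*d - 10 ∧ (¬(5*j > 0)) ∧ (j ≤ 6*d - 3 → 4*j ≥ 11))) ∧ ((¬(3*d > 2*j - 9 ∨ 2*j > 2)) → (d = 10 ∧ (¬(3*d > 0)) ∧ (5*d ≥ 3 → 2*d ≥ 11)))
Before d := j - 2*d: ((j > 6*d - 9 ∨ 2*j > 2) → (6*d = j - 10 ∧ (¬(5*j > 0)) ∧ (12*d ≤ 5*j - 3 → 4*j ≥ 11))) ∧ ((¬(j > 6*d - 9 ∨ 2*j > 2)) → (j = 2*d + 10 ∧ (¬(3*j > 6*d)) ∧ (5*j ≥ 10*d + 3 → 2*j ≥ 4*d + 11)))
Answer: WP = ((j > 6*d - 9 ∨ 2*j > 2) → (6*d = j - 10 ∧ (¬(5*j > 0)) ∧ (12*d ≤ 5*j - 3 → 4*j ≥ 11))) ∧ ((¬(j > 6*d - 9 ∨ 2*j > 2)) → (j = 2*d + 10 ∧ (¬(3*j > 6*d)) ∧ (5*j ≥ 10*d + 3 → 2*j ≥ 4*d + 11)))
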